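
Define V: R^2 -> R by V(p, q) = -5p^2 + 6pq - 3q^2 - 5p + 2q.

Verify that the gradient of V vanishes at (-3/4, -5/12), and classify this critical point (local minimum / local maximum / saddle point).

local maximum

∇V = (-10p + 6q - 5, 6p - 6q + 2); substituting (-3/4, -5/12) gives ∇V = (0, 0), so (-3/4, -5/12) is indeed a critical point.
The Hessian of V is constant: H = [[-10, 6], [6, -6]].
det(H) = (-10)·(-6) − 6² = 24.
det(H) > 0 and tr(H) = -16 < 0, so H is negative definite and the point is a local maximum.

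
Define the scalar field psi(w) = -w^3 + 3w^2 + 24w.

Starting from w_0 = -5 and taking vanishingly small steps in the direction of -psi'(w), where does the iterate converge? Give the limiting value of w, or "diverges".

psi'(w) = -3(w - 4)(w + 2), so psi'(-5) = -81.
Gradient descent moves in the -psi' direction, i.e. w is increasing.
The nearest critical point in that direction is w = -2, where psi'' = 18 > 0 (a local minimum). The iterate converges there.

-2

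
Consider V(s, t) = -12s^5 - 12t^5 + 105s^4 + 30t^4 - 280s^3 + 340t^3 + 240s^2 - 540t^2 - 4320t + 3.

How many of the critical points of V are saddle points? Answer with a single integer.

V separates as a function of s plus a function of t, so ∇V=0 decouples.
∂V/∂s = -60s(s - 4)(s - 2)(s - 1) = 0 at s ∈ {0, 1, 2, 4}; ∂V/∂t = -60(t - 4)(t - 3)(t + 2)(t + 3) = 0 at t ∈ {-3, -2, 3, 4}.
The Hessian is diagonal: diag(V_ss, V_tt). Second derivatives: V_ss(0)=480, V_ss(1)=-180, V_ss(2)=240, V_ss(4)=-1440; V_tt(-3)=2520, V_tt(-2)=-1800, V_tt(3)=1800, V_tt(4)=-2520.
Saddle points occur where the two diagonal entries have opposite signs: (0, -2), (0, 4), (1, -3), (1, 3), (2, -2), (2, 4), (4, -3), (4, 3). Count: 8.

8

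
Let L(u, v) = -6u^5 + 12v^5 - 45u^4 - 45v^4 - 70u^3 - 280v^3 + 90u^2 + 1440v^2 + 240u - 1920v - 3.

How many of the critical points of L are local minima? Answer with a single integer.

4

L separates as a function of u plus a function of v, so ∇L=0 decouples.
∂L/∂u = -30(u - 1)(u + 1)(u + 2)(u + 4) = 0 at u ∈ {-4, -2, -1, 1}; ∂L/∂v = 60(v - 4)(v - 2)(v - 1)(v + 4) = 0 at v ∈ {-4, 1, 2, 4}.
The Hessian is diagonal: diag(L_uu, L_vv). Second derivatives: L_uu(-4)=900, L_uu(-2)=-180, L_uu(-1)=180, L_uu(1)=-900; L_vv(-4)=-14400, L_vv(1)=900, L_vv(2)=-720, L_vv(4)=2880.
Local minima occur where both diagonal entries positive: (-4, 1), (-4, 4), (-1, 1), (-1, 4). Count: 4.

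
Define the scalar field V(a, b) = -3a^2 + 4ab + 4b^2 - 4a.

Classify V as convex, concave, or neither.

neither

V is quadratic, so its Hessian is the constant matrix H = [[-6, 4], [4, 8]].
det(H) = -64, tr(H) = 2.
det(H) < 0, so H is indefinite: neither convex nor concave.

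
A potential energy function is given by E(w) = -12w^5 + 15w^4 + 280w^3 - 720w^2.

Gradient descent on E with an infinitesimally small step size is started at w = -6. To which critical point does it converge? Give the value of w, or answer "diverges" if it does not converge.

E'(w) = -60w(w - 3)(w - 2)(w + 4), so E'(-6) = -51840.
Gradient descent moves in the -E' direction, i.e. w is increasing.
The nearest critical point in that direction is w = -4, where E'' = 10080 > 0 (a local minimum). The iterate converges there.

-4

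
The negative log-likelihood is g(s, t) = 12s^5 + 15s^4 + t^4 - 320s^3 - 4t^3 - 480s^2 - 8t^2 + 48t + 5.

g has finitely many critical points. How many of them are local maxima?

2

g separates as a function of s plus a function of t, so ∇g=0 decouples.
∂g/∂s = 60s(s - 4)(s + 1)(s + 4) = 0 at s ∈ {-4, -1, 0, 4}; ∂g/∂t = 4(t - 3)(t - 2)(t + 2) = 0 at t ∈ {-2, 2, 3}.
The Hessian is diagonal: diag(g_ss, g_tt). Second derivatives: g_ss(-4)=-5760, g_ss(-1)=900, g_ss(0)=-960, g_ss(4)=9600; g_tt(-2)=80, g_tt(2)=-16, g_tt(3)=20.
Local maxima occur where both diagonal entries negative: (-4, 2), (0, 2). Count: 2.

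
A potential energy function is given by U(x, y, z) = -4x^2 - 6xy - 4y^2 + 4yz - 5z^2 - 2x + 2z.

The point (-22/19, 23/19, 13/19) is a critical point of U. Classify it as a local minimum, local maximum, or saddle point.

The Hessian is constant: H = [[-8, -6, 0], [-6, -8, 4], [0, 4, -10]].
Leading principal minors: Δ₁ = -8, Δ₂ = 28, Δ₃ = -152.
The minors alternate sign starting negative (−, +, −), so H is negative definite: a local maximum.

local maximum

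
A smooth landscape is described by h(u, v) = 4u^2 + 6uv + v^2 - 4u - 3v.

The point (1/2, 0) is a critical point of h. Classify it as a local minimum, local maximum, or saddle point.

saddle point

The Hessian of h is constant: H = [[8, 6], [6, 2]].
det(H) = 8·2 − 6² = -20.
Since det(H) < 0, H is indefinite and the critical point is a saddle point.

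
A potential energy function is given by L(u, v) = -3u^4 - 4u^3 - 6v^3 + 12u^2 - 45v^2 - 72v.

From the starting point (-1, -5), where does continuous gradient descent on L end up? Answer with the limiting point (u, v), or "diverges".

L is separable, so gradient descent decouples: u follows -∂L/∂u, v follows -∂L/∂v.
∂L/∂u = -12u(u - 1)(u + 2); at u=-1 this is -24, so u increases.
∂L/∂v = -18(v + 1)(v + 4); at v=-5 this is -72, so v increases.
u converges to its nearest critical value 0 (a local min of the u-part); v converges to -4. The iterate converges to (0, -4).

(0, -4)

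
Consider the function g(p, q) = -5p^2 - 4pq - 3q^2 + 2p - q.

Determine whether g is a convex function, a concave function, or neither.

g is quadratic, so its Hessian is the constant matrix H = [[-10, -4], [-4, -6]].
det(H) = 44, tr(H) = -16.
det(H) > 0 and tr(H) < 0, so H is negative definite everywhere: concave.

concave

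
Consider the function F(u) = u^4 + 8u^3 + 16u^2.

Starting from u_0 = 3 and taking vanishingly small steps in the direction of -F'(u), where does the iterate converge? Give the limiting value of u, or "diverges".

F'(u) = 4u(u + 2)(u + 4), so F'(3) = 420.
Gradient descent moves in the -F' direction, i.e. u is decreasing.
The nearest critical point in that direction is u = 0, where F'' = 32 > 0 (a local minimum). The iterate converges there.

0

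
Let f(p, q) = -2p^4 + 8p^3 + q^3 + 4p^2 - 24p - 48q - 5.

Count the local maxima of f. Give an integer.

f separates as a function of p plus a function of q, so ∇f=0 decouples.
∂f/∂p = -8(p - 3)(p - 1)(p + 1) = 0 at p ∈ {-1, 1, 3}; ∂f/∂q = 3(q - 4)(q + 4) = 0 at q ∈ {-4, 4}.
The Hessian is diagonal: diag(f_pp, f_qq). Second derivatives: f_pp(-1)=-64, f_pp(1)=32, f_pp(3)=-64; f_qq(-4)=-24, f_qq(4)=24.
Local maxima occur where both diagonal entries negative: (-1, -4), (3, -4). Count: 2.

2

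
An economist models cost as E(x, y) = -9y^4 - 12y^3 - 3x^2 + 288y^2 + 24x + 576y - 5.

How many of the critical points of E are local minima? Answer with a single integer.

E separates as a function of x plus a function of y, so ∇E=0 decouples.
∂E/∂x = -6(x - 4) = 0 at x ∈ {4}; ∂E/∂y = -36(y - 4)(y + 1)(y + 4) = 0 at y ∈ {-4, -1, 4}.
The Hessian is diagonal: diag(E_xx, E_yy). Second derivatives: E_xx(4)=-6; E_yy(-4)=-864, E_yy(-1)=540, E_yy(4)=-1440.
Local minima occur where both diagonal entries positive: none. Count: 0.

0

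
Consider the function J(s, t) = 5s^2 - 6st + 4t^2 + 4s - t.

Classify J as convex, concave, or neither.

convex

J is quadratic, so its Hessian is the constant matrix H = [[10, -6], [-6, 8]].
det(H) = 44, tr(H) = 18.
det(H) > 0 and tr(H) > 0, so H is positive definite everywhere: convex.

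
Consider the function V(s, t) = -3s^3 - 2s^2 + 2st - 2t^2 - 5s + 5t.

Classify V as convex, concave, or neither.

neither

The term -3s^3 is cubic, so the Hessian is not constant.
∂²V/∂s² = -18s - 4, which takes both signs as s varies (negative for sufficiently large s). A diagonal entry of the Hessian changing sign means the Hessian is neither positive- nor negative-semidefinite on all of R^2.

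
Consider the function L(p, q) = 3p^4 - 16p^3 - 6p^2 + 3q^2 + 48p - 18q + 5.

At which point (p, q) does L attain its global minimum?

(4, 3)

L(p,q) separates as A(p) + B(q) + 5, so its minimum is min A + min B + 5.
A'(p) = 12(p - 4)(p - 1)(p + 1) vanishes at p ∈ {-1, 1, 4}; B'(q) = 6q - 18 vanishes at q ∈ {3}.
Local minima of A (where A''>0): A(-1)=-35, A(4)=-160. Local minima of B: B(3)=-27.
So the global minimum of L is A(4) + B(3) + 5 = -160 − 27 + 5 = -182, attained at (4, 3).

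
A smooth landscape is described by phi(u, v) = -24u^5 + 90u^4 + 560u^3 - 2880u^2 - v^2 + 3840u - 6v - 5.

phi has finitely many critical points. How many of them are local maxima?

2

phi separates as a function of u plus a function of v, so ∇phi=0 decouples.
∂phi/∂u = -120(u - 4)(u - 2)(u - 1)(u + 4) = 0 at u ∈ {-4, 1, 2, 4}; ∂phi/∂v = -2(v + 3) = 0 at v ∈ {-3}.
The Hessian is diagonal: diag(phi_uu, phi_vv). Second derivatives: phi_uu(-4)=28800, phi_uu(1)=-1800, phi_uu(2)=1440, phi_uu(4)=-5760; phi_vv(-3)=-2.
Local maxima occur where both diagonal entries negative: (1, -3), (4, -3). Count: 2.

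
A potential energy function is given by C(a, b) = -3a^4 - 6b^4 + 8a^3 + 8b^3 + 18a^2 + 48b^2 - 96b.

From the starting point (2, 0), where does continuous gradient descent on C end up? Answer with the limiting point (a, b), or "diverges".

C is separable, so gradient descent decouples: a follows -∂C/∂a, b follows -∂C/∂b.
∂C/∂a = -12a(a - 3)(a + 1); at a=2 this is 72, so a decreases.
∂C/∂b = -24(b - 2)(b - 1)(b + 2); at b=0 this is -96, so b increases.
a converges to its nearest critical value 0 (a local min of the a-part); b converges to 1. The iterate converges to (0, 1).

(0, 1)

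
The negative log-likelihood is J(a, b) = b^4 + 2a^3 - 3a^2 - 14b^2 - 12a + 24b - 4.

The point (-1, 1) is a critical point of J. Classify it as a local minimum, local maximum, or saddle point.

local maximum

The mixed partial ∂²J/∂a∂b is 0, so the Hessian at any point is diag(J_aa, J_bb) = diag(6(2a - 1), 4(3b^2 - 7)).
At (-1, 1): H = diag(-18, -16).
Both eigenvalues are negative, so H is negative definite: a local maximum.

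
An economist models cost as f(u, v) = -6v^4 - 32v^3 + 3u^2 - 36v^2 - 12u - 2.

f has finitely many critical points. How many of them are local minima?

f separates as a function of u plus a function of v, so ∇f=0 decouples.
∂f/∂u = 6(u - 2) = 0 at u ∈ {2}; ∂f/∂v = -24v(v + 1)(v + 3) = 0 at v ∈ {-3, -1, 0}.
The Hessian is diagonal: diag(f_uu, f_vv). Second derivatives: f_uu(2)=6; f_vv(-3)=-144, f_vv(-1)=48, f_vv(0)=-72.
Local minima occur where both diagonal entries positive: (2, -1). Count: 1.

1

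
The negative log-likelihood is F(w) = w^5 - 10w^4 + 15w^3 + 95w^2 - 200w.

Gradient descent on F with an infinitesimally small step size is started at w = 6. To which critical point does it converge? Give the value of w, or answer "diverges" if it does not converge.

5

F'(w) = 5(w - 5)(w - 4)(w - 1)(w + 2), so F'(6) = 400.
Gradient descent moves in the -F' direction, i.e. w is decreasing.
The nearest critical point in that direction is w = 5, where F'' = 140 > 0 (a local minimum). The iterate converges there.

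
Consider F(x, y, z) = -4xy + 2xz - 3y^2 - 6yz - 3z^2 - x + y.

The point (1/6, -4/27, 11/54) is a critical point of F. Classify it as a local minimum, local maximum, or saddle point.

The Hessian is constant: H = [[0, -4, 2], [-4, -6, -6], [2, -6, -6]].
Leading principal minors: Δ₁ = 0, Δ₂ = -16, Δ₃ = 216.
The minors fit neither the all-positive nor the alternating-sign pattern, so H is indefinite: a saddle point.

saddle point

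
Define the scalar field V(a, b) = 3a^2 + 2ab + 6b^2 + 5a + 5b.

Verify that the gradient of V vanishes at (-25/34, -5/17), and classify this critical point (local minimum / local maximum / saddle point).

∇V = (6a + 2b + 5, 2a + 12b + 5); substituting (-25/34, -5/17) gives ∇V = (0, 0), so (-25/34, -5/17) is indeed a critical point.
The Hessian of V is constant: H = [[6, 2], [2, 12]].
det(H) = 6·12 − 2² = 68.
det(H) > 0 and tr(H) = 18 > 0, so H is positive definite and the point is a local minimum.

local minimum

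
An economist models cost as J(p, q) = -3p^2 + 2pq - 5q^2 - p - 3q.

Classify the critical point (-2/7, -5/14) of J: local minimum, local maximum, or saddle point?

local maximum

The Hessian of J is constant: H = [[-6, 2], [2, -10]].
det(H) = (-6)·(-10) − 2² = 56.
det(H) > 0 and tr(H) = -16 < 0, so H is negative definite and the point is a local maximum.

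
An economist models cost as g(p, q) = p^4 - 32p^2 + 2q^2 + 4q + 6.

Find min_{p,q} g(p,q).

g(p,q) separates as A(p) + B(q) + 6, so its minimum is min A + min B + 6.
A'(p) = 4p(p - 4)(p + 4) vanishes at p ∈ {-4, 0, 4}; B'(q) = 4q + 4 vanishes at q ∈ {-1}.
Local minima of A (where A''>0): A(-4)=-256, A(4)=-256. Local minima of B: B(-1)=-2.
So the global minimum of g is A(-4) + B(-1) + 6 = -256 − 2 + 6 = -252, attained at (-4, -1).

-252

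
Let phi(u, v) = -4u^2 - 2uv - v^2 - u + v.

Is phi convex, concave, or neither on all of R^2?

concave

phi is quadratic, so its Hessian is the constant matrix H = [[-8, -2], [-2, -2]].
det(H) = 12, tr(H) = -10.
det(H) > 0 and tr(H) < 0, so H is negative definite everywhere: concave.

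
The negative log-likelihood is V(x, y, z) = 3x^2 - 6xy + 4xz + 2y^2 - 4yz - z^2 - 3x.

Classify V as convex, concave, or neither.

V is quadratic, so its Hessian is the constant matrix H = [[6, -6, 4], [-6, 4, -4], [4, -4, -2]].
Leading principal minors: 6, -12, 56.
Neither pattern holds ⇒ H is indefinite ⇒ neither convex nor concave.

neither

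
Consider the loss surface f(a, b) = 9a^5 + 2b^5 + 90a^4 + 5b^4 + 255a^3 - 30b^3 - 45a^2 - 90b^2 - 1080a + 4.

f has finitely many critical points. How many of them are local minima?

f separates as a function of a plus a function of b, so ∇f=0 decouples.
∂f/∂a = 45(a - 1)(a + 2)(a + 3)(a + 4) = 0 at a ∈ {-4, -3, -2, 1}; ∂f/∂b = 10b(b - 3)(b + 2)(b + 3) = 0 at b ∈ {-3, -2, 0, 3}.
The Hessian is diagonal: diag(f_aa, f_bb). Second derivatives: f_aa(-4)=-450, f_aa(-3)=180, f_aa(-2)=-270, f_aa(1)=2700; f_bb(-3)=-180, f_bb(-2)=100, f_bb(0)=-180, f_bb(3)=900.
Local minima occur where both diagonal entries positive: (-3, -2), (-3, 3), (1, -2), (1, 3). Count: 4.

4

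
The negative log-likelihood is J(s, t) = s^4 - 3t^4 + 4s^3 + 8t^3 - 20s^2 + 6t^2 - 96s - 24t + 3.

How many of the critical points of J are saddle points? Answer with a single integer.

J separates as a function of s plus a function of t, so ∇J=0 decouples.
∂J/∂s = 4(s - 3)(s + 2)(s + 4) = 0 at s ∈ {-4, -2, 3}; ∂J/∂t = -12(t - 2)(t - 1)(t + 1) = 0 at t ∈ {-1, 1, 2}.
The Hessian is diagonal: diag(J_ss, J_tt). Second derivatives: J_ss(-4)=56, J_ss(-2)=-40, J_ss(3)=140; J_tt(-1)=-72, J_tt(1)=24, J_tt(2)=-36.
Saddle points occur where the two diagonal entries have opposite signs: (-4, -1), (-4, 2), (-2, 1), (3, -1), (3, 2). Count: 5.

5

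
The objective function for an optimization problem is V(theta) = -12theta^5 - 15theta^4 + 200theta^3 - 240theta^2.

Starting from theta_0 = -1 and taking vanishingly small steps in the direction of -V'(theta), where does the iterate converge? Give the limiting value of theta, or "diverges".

V'(theta) = -60theta(theta - 2)(theta - 1)(theta + 4), so V'(-1) = 1080.
Gradient descent moves in the -V' direction, i.e. theta is decreasing.
The nearest critical point in that direction is theta = -4, where V'' = 7200 > 0 (a local minimum). The iterate converges there.

-4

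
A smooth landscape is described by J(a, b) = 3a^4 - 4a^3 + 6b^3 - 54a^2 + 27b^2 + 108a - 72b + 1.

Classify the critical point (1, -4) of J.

local maximum

The mixed partial ∂²J/∂a∂b is 0, so the Hessian at any point is diag(J_aa, J_bb) = diag(12(3a^2 - 2a - 9), 18(2b + 3)).
At (1, -4): H = diag(-96, -90).
Both eigenvalues are negative, so H is negative definite: a local maximum.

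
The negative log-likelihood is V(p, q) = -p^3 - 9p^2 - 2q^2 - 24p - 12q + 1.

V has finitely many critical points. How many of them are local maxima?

V separates as a function of p plus a function of q, so ∇V=0 decouples.
∂V/∂p = -3(p + 2)(p + 4) = 0 at p ∈ {-4, -2}; ∂V/∂q = -4(q + 3) = 0 at q ∈ {-3}.
The Hessian is diagonal: diag(V_pp, V_qq). Second derivatives: V_pp(-4)=6, V_pp(-2)=-6; V_qq(-3)=-4.
Local maxima occur where both diagonal entries negative: (-2, -3). Count: 1.

1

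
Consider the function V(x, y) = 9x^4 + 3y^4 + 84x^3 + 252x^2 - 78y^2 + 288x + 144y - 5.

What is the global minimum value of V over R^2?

-1253

V(x,y) separates as P(x) + Q(y) − 5, so its minimum is min P + min Q − 5.
P'(x) = 36(x + 1)(x + 2)(x + 4) vanishes at x ∈ {-4, -2, -1}; Q'(y) = 12(y - 3)(y - 1)(y + 4) vanishes at y ∈ {-4, 1, 3}.
Local minima of P (where P''>0): P(-4)=-192, P(-1)=-111. Local minima of Q: Q(-4)=-1056, Q(3)=-27.
So the global minimum of V is P(-4) + Q(-4) − 5 = -192 − 1056 − 5 = -1253, attained at (-4, -4).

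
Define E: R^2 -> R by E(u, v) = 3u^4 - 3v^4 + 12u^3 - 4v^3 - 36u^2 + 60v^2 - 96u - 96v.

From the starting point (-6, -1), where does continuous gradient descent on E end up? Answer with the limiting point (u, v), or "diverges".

E is separable, so gradient descent decouples: u follows -∂E/∂u, v follows -∂E/∂v.
∂E/∂u = 12(u - 2)(u + 1)(u + 4); at u=-6 this is -960, so u increases.
∂E/∂v = -12(v - 2)(v - 1)(v + 4); at v=-1 this is -216, so v increases.
u converges to its nearest critical value -4 (a local min of the u-part); v converges to 1. The iterate converges to (-4, 1).

(-4, 1)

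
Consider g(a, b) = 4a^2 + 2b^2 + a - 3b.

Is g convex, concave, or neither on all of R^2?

g is quadratic, so its Hessian is the constant matrix H = [[8, 0], [0, 4]].
det(H) = 32, tr(H) = 12.
det(H) > 0 and tr(H) > 0, so H is positive definite everywhere: convex.

convex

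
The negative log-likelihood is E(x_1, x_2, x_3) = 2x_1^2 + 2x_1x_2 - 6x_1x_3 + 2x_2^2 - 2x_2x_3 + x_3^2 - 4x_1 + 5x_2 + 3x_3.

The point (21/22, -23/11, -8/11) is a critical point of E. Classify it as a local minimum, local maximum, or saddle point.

The Hessian is constant: H = [[4, 2, -6], [2, 4, -2], [-6, -2, 2]].
Leading principal minors: Δ₁ = 4, Δ₂ = 12, Δ₃ = -88.
The minors fit neither the all-positive nor the alternating-sign pattern, so H is indefinite: a saddle point.

saddle point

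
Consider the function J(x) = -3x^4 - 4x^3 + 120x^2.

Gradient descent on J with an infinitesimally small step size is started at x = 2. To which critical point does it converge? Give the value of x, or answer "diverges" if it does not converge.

0

J'(x) = -12x(x - 4)(x + 5), so J'(2) = 336.
Gradient descent moves in the -J' direction, i.e. x is decreasing.
The nearest critical point in that direction is x = 0, where J'' = 240 > 0 (a local minimum). The iterate converges there.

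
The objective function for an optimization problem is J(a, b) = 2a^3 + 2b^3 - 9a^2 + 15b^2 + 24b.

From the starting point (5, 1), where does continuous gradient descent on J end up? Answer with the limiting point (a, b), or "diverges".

(3, -1)

J is separable, so gradient descent decouples: a follows -∂J/∂a, b follows -∂J/∂b.
∂J/∂a = 6a(a - 3); at a=5 this is 60, so a decreases.
∂J/∂b = 6(b + 1)(b + 4); at b=1 this is 60, so b decreases.
a converges to its nearest critical value 3 (a local min of the a-part); b converges to -1. The iterate converges to (3, -1).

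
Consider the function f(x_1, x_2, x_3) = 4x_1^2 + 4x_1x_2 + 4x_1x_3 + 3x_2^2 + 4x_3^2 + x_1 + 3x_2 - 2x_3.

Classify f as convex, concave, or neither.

convex

f is quadratic, so its Hessian is the constant matrix H = [[8, 4, 4], [4, 6, 0], [4, 0, 8]].
Leading principal minors: 8, 32, 160.
All positive ⇒ H ≻ 0 ⇒ convex.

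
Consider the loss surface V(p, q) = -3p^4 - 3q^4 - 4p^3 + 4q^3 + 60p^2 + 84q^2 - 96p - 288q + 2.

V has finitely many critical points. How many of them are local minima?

V separates as a function of p plus a function of q, so ∇V=0 decouples.
∂V/∂p = -12(p - 2)(p - 1)(p + 4) = 0 at p ∈ {-4, 1, 2}; ∂V/∂q = -12(q - 3)(q - 2)(q + 4) = 0 at q ∈ {-4, 2, 3}.
The Hessian is diagonal: diag(V_pp, V_qq). Second derivatives: V_pp(-4)=-360, V_pp(1)=60, V_pp(2)=-72; V_qq(-4)=-504, V_qq(2)=72, V_qq(3)=-84.
Local minima occur where both diagonal entries positive: (1, 2). Count: 1.

1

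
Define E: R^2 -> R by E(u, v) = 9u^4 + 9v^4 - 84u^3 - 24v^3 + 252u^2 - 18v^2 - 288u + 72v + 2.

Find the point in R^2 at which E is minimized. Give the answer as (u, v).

E(u,v) separates as P(u) + Q(v) + 2, so its minimum is min P + min Q + 2.
P'(u) = 36(u - 4)(u - 2)(u - 1) vanishes at u ∈ {1, 2, 4}; Q'(v) = 36(v - 2)(v - 1)(v + 1) vanishes at v ∈ {-1, 1, 2}.
Local minima of P (where P''>0): P(1)=-111, P(4)=-192. Local minima of Q: Q(-1)=-57, Q(2)=24.
So the global minimum of E is P(4) + Q(-1) + 2 = -192 − 57 + 2 = -247, attained at (4, -1).

(4, -1)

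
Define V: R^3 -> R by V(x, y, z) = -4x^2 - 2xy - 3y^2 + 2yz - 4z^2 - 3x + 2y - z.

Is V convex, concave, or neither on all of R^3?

V is quadratic, so its Hessian is the constant matrix H = [[-8, -2, 0], [-2, -6, 2], [0, 2, -8]].
Leading principal minors: -8, 44, -320.
Signs alternate −, +, − ⇒ H ≺ 0 ⇒ concave.

concave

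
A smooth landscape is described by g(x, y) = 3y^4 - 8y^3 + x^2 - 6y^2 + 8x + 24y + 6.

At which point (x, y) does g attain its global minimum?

(-4, -1)

g(x,y) separates as P(x) + Q(y) + 6, so its minimum is min P + min Q + 6.
P'(x) = 2x + 8 vanishes at x ∈ {-4}; Q'(y) = 12(y - 2)(y - 1)(y + 1) vanishes at y ∈ {-1, 1, 2}.
Local minima of P (where P''>0): P(-4)=-16. Local minima of Q: Q(-1)=-19, Q(2)=8.
So the global minimum of g is P(-4) + Q(-1) + 6 = -16 − 19 + 6 = -29, attained at (-4, -1).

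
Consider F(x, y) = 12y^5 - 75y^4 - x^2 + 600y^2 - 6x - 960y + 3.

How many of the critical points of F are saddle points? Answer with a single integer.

2

F separates as a function of x plus a function of y, so ∇F=0 decouples.
∂F/∂x = -2(x + 3) = 0 at x ∈ {-3}; ∂F/∂y = 60(y - 4)(y - 2)(y - 1)(y + 2) = 0 at y ∈ {-2, 1, 2, 4}.
The Hessian is diagonal: diag(F_xx, F_yy). Second derivatives: F_xx(-3)=-2; F_yy(-2)=-4320, F_yy(1)=540, F_yy(2)=-480, F_yy(4)=2160.
Saddle points occur where the two diagonal entries have opposite signs: (-3, 1), (-3, 4). Count: 2.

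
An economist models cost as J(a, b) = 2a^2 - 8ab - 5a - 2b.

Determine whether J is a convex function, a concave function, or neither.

neither

J is quadratic, so its Hessian is the constant matrix H = [[4, -8], [-8, 0]].
det(H) = -64, tr(H) = 4.
det(H) < 0, so H is indefinite: neither convex nor concave.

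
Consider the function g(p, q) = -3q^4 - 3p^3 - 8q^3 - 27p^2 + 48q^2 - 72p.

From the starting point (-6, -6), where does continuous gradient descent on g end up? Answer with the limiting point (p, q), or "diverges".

diverges

g is separable, so gradient descent decouples: p follows -∂g/∂p, q follows -∂g/∂q.
∂g/∂p = -9(p + 2)(p + 4); at p=-6 this is -72, so p increases.
∂g/∂q = -12q(q - 2)(q + 4); at q=-6 this is 1152, so q decreases.
The q-coordinate has no critical point in that direction and runs off to infinity.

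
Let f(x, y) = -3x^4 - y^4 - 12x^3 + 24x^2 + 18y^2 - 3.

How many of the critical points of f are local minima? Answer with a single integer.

f separates as a function of x plus a function of y, so ∇f=0 decouples.
∂f/∂x = -12x(x - 1)(x + 4) = 0 at x ∈ {-4, 0, 1}; ∂f/∂y = -4y(y - 3)(y + 3) = 0 at y ∈ {-3, 0, 3}.
The Hessian is diagonal: diag(f_xx, f_yy). Second derivatives: f_xx(-4)=-240, f_xx(0)=48, f_xx(1)=-60; f_yy(-3)=-72, f_yy(0)=36, f_yy(3)=-72.
Local minima occur where both diagonal entries positive: (0, 0). Count: 1.

1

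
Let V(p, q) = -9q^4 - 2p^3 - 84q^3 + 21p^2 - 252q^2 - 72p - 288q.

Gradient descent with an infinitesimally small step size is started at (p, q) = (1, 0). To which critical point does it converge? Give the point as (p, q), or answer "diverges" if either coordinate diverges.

diverges

V is separable, so gradient descent decouples: p follows -∂V/∂p, q follows -∂V/∂q.
∂V/∂p = -6(p - 4)(p - 3); at p=1 this is -36, so p increases.
∂V/∂q = -36(q + 1)(q + 2)(q + 4); at q=0 this is -288, so q increases.
The q-coordinate has no critical point in that direction and runs off to infinity.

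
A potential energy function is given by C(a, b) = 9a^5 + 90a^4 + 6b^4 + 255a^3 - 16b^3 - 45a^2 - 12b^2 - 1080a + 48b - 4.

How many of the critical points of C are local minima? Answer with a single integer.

C separates as a function of a plus a function of b, so ∇C=0 decouples.
∂C/∂a = 45(a - 1)(a + 2)(a + 3)(a + 4) = 0 at a ∈ {-4, -3, -2, 1}; ∂C/∂b = 24(b - 2)(b - 1)(b + 1) = 0 at b ∈ {-1, 1, 2}.
The Hessian is diagonal: diag(C_aa, C_bb). Second derivatives: C_aa(-4)=-450, C_aa(-3)=180, C_aa(-2)=-270, C_aa(1)=2700; C_bb(-1)=144, C_bb(1)=-48, C_bb(2)=72.
Local minima occur where both diagonal entries positive: (-3, -1), (-3, 2), (1, -1), (1, 2). Count: 4.

4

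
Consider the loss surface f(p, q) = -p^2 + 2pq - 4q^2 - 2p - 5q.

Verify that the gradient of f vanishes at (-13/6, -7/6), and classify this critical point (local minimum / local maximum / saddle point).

∇f = (-2p + 2q - 2, 2p - 8q - 5); substituting (-13/6, -7/6) gives ∇f = (0, 0), so (-13/6, -7/6) is indeed a critical point.
The Hessian of f is constant: H = [[-2, 2], [2, -8]].
det(H) = (-2)·(-8) − 2² = 12.
det(H) > 0 and tr(H) = -10 < 0, so H is negative definite and the point is a local maximum.

local maximum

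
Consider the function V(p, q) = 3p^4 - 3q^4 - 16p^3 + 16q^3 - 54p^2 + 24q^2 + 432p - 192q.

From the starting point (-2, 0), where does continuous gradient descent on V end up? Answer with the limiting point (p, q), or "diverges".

V is separable, so gradient descent decouples: p follows -∂V/∂p, q follows -∂V/∂q.
∂V/∂p = 12(p - 4)(p - 3)(p + 3); at p=-2 this is 360, so p decreases.
∂V/∂q = -12(q - 4)(q - 2)(q + 2); at q=0 this is -192, so q increases.
p converges to its nearest critical value -3 (a local min of the p-part); q converges to 2. The iterate converges to (-3, 2).

(-3, 2)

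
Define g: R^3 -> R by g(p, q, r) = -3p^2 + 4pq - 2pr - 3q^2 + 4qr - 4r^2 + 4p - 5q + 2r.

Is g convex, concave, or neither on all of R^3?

g is quadratic, so its Hessian is the constant matrix H = [[-6, 4, -2], [4, -6, 4], [-2, 4, -8]].
Leading principal minors: -6, 20, -104.
Signs alternate −, +, − ⇒ H ≺ 0 ⇒ concave.

concave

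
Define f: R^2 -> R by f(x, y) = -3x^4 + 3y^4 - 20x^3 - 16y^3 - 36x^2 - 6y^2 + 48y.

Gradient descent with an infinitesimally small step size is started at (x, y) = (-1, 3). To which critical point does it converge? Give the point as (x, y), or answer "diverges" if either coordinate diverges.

f is separable, so gradient descent decouples: x follows -∂f/∂x, y follows -∂f/∂y.
∂f/∂x = -12x(x + 2)(x + 3); at x=-1 this is 24, so x decreases.
∂f/∂y = 12(y - 4)(y - 1)(y + 1); at y=3 this is -96, so y increases.
x converges to its nearest critical value -2 (a local min of the x-part); y converges to 4. The iterate converges to (-2, 4).

(-2, 4)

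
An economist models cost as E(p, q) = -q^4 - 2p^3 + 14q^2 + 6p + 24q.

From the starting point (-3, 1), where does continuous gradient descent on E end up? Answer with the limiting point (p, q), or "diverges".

(-1, -1)

E is separable, so gradient descent decouples: p follows -∂E/∂p, q follows -∂E/∂q.
∂E/∂p = -6(p - 1)(p + 1); at p=-3 this is -48, so p increases.
∂E/∂q = -4(q - 3)(q + 1)(q + 2); at q=1 this is 48, so q decreases.
p converges to its nearest critical value -1 (a local min of the p-part); q converges to -1. The iterate converges to (-1, -1).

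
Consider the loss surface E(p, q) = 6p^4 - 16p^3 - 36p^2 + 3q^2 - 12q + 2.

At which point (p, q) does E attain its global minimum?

E(p,q) separates as A(p) + B(q) + 2, so its minimum is min A + min B + 2.
A'(p) = 24p(p - 3)(p + 1) vanishes at p ∈ {-1, 0, 3}; B'(q) = 6q - 12 vanishes at q ∈ {2}.
Local minima of A (where A''>0): A(-1)=-14, A(3)=-270. Local minima of B: B(2)=-12.
So the global minimum of E is A(3) + B(2) + 2 = -270 − 12 + 2 = -280, attained at (3, 2).

(3, 2)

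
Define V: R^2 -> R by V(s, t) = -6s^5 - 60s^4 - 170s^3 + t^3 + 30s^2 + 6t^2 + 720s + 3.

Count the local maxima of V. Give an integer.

2

V separates as a function of s plus a function of t, so ∇V=0 decouples.
∂V/∂s = -30(s - 1)(s + 2)(s + 3)(s + 4) = 0 at s ∈ {-4, -3, -2, 1}; ∂V/∂t = 3t(t + 4) = 0 at t ∈ {-4, 0}.
The Hessian is diagonal: diag(V_ss, V_tt). Second derivatives: V_ss(-4)=300, V_ss(-3)=-120, V_ss(-2)=180, V_ss(1)=-1800; V_tt(-4)=-12, V_tt(0)=12.
Local maxima occur where both diagonal entries negative: (-3, -4), (1, -4). Count: 2.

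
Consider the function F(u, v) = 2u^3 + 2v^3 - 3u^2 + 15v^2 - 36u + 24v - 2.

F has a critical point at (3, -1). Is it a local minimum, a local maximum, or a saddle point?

local minimum

The mixed partial ∂²F/∂u∂v is 0, so the Hessian at any point is diag(F_uu, F_vv) = diag(6(2u - 1), 6(2v + 5)).
At (3, -1): H = diag(30, 18).
Both eigenvalues are positive, so H is positive definite: a local minimum.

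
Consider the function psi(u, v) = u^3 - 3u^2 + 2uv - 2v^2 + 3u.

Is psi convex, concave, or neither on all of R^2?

neither

The term u^3 is cubic, so the Hessian is not constant.
∂²psi/∂u² = 6u - 6, which takes both signs as u varies (negative for sufficiently negative u). A diagonal entry of the Hessian changing sign means the Hessian is neither positive- nor negative-semidefinite on all of R^2.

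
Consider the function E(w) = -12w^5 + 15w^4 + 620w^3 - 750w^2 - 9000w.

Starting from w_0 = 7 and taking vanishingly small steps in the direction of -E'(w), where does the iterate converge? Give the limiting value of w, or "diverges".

E'(w) = -60(w - 5)(w - 3)(w + 2)(w + 5), so E'(7) = -51840.
Gradient descent moves in the -E' direction, i.e. w is increasing.
There is no critical point above w=7, and E' keeps the same sign, so the iterate runs off to +∞.

diverges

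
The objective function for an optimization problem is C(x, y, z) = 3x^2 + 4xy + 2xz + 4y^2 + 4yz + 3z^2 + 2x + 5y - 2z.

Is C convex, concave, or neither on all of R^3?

C is quadratic, so its Hessian is the constant matrix H = [[6, 4, 2], [4, 8, 4], [2, 4, 6]].
Leading principal minors: 6, 32, 128.
All positive ⇒ H ≻ 0 ⇒ convex.

convex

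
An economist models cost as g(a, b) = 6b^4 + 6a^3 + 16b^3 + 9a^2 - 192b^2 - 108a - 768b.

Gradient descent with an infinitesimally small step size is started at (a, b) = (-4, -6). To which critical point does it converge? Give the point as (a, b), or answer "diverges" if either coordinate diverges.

diverges

g is separable, so gradient descent decouples: a follows -∂g/∂a, b follows -∂g/∂b.
∂g/∂a = 18(a - 2)(a + 3); at a=-4 this is 108, so a decreases.
∂g/∂b = 24(b - 4)(b + 2)(b + 4); at b=-6 this is -1920, so b increases.
The a-coordinate has no critical point in that direction and runs off to infinity.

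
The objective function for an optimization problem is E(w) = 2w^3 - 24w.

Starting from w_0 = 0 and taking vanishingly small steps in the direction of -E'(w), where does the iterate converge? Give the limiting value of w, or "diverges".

E'(w) = 6(w - 2)(w + 2), so E'(0) = -24.
Gradient descent moves in the -E' direction, i.e. w is increasing.
The nearest critical point in that direction is w = 2, where E'' = 24 > 0 (a local minimum). The iterate converges there.

2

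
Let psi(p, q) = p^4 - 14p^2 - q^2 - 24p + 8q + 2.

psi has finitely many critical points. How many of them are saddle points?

psi separates as a function of p plus a function of q, so ∇psi=0 decouples.
∂psi/∂p = 4(p - 3)(p + 1)(p + 2) = 0 at p ∈ {-2, -1, 3}; ∂psi/∂q = -2(q - 4) = 0 at q ∈ {4}.
The Hessian is diagonal: diag(psi_pp, psi_qq). Second derivatives: psi_pp(-2)=20, psi_pp(-1)=-16, psi_pp(3)=80; psi_qq(4)=-2.
Saddle points occur where the two diagonal entries have opposite signs: (-2, 4), (3, 4). Count: 2.

2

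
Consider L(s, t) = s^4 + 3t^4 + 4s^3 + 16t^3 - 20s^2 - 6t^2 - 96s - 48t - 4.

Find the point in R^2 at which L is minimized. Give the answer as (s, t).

(3, -4)

L(s,t) separates as P(s) + Q(t) − 4, so its minimum is min P + min Q − 4.
P'(s) = 4(s - 3)(s + 2)(s + 4) vanishes at s ∈ {-4, -2, 3}; Q'(t) = 12(t - 1)(t + 1)(t + 4) vanishes at t ∈ {-4, -1, 1}.
Local minima of P (where P''>0): P(-4)=64, P(3)=-279. Local minima of Q: Q(-4)=-160, Q(1)=-35.
So the global minimum of L is P(3) + Q(-4) − 4 = -279 − 160 − 4 = -443, attained at (3, -4).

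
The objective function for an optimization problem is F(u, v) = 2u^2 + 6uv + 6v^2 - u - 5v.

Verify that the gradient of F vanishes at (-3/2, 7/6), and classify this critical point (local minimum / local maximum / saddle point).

local minimum

∇F = (4u + 6v - 1, 6u + 12v - 5); substituting (-3/2, 7/6) gives ∇F = (0, 0), so (-3/2, 7/6) is indeed a critical point.
The Hessian of F is constant: H = [[4, 6], [6, 12]].
det(H) = 4·12 − 6² = 12.
det(H) > 0 and tr(H) = 16 > 0, so H is positive definite and the point is a local minimum.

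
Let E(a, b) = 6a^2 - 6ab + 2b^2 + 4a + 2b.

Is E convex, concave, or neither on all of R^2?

E is quadratic, so its Hessian is the constant matrix H = [[12, -6], [-6, 4]].
det(H) = 12, tr(H) = 16.
det(H) > 0 and tr(H) > 0, so H is positive definite everywhere: convex.

convex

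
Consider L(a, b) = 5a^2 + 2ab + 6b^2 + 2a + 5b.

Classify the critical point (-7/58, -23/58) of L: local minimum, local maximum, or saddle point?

The Hessian of L is constant: H = [[10, 2], [2, 12]].
det(H) = 10·12 − 2² = 116.
det(H) > 0 and tr(H) = 22 > 0, so H is positive definite and the point is a local minimum.

local minimum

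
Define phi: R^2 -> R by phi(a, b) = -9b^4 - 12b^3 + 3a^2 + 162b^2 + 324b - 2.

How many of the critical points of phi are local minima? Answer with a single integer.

1

phi separates as a function of a plus a function of b, so ∇phi=0 decouples.
∂phi/∂a = 6a = 0 at a ∈ {0}; ∂phi/∂b = -36(b - 3)(b + 1)(b + 3) = 0 at b ∈ {-3, -1, 3}.
The Hessian is diagonal: diag(phi_aa, phi_bb). Second derivatives: phi_aa(0)=6; phi_bb(-3)=-432, phi_bb(-1)=288, phi_bb(3)=-864.
Local minima occur where both diagonal entries positive: (0, -1). Count: 1.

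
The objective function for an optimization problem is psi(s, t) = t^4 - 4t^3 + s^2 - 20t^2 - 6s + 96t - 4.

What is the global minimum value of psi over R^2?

psi(s,t) separates as P(s) + Q(t) − 4, so its minimum is min P + min Q − 4.
P'(s) = 2s - 6 vanishes at s ∈ {3}; Q'(t) = 4(t - 4)(t - 2)(t + 3) vanishes at t ∈ {-3, 2, 4}.
Local minima of P (where P''>0): P(3)=-9. Local minima of Q: Q(-3)=-279, Q(4)=64.
So the global minimum of psi is P(3) + Q(-3) − 4 = -9 − 279 − 4 = -292, attained at (3, -3).

-292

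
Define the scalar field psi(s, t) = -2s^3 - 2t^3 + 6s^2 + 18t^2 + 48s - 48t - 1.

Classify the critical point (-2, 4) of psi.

saddle point

The mixed partial ∂²psi/∂s∂t is 0, so the Hessian at any point is diag(psi_ss, psi_tt) = diag(12(-s + 1), 12(-t + 3)).
At (-2, 4): H = diag(36, -12).
The eigenvalues have opposite signs, so H is indefinite: a saddle point.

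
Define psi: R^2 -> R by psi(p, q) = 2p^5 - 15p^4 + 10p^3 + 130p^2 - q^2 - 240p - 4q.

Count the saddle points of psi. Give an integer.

2

psi separates as a function of p plus a function of q, so ∇psi=0 decouples.
∂psi/∂p = 10(p - 4)(p - 3)(p - 1)(p + 2) = 0 at p ∈ {-2, 1, 3, 4}; ∂psi/∂q = -2(q + 2) = 0 at q ∈ {-2}.
The Hessian is diagonal: diag(psi_pp, psi_qq). Second derivatives: psi_pp(-2)=-900, psi_pp(1)=180, psi_pp(3)=-100, psi_pp(4)=180; psi_qq(-2)=-2.
Saddle points occur where the two diagonal entries have opposite signs: (1, -2), (4, -2). Count: 2.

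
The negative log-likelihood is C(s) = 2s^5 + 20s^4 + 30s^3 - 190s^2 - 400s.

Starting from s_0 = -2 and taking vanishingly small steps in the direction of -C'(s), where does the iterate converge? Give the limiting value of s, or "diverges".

-4

C'(s) = 10(s - 2)(s + 1)(s + 4)(s + 5), so C'(-2) = 240.
Gradient descent moves in the -C' direction, i.e. s is decreasing.
The nearest critical point in that direction is s = -4, where C'' = 180 > 0 (a local minimum). The iterate converges there.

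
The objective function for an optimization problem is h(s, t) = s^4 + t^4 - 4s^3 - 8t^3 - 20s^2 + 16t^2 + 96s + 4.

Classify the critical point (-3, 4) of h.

The mixed partial ∂²h/∂s∂t is 0, so the Hessian at any point is diag(h_ss, h_tt) = diag(4(3s^2 - 6s - 10), 4(3t^2 - 12t + 8)).
At (-3, 4): H = diag(140, 32).
Both eigenvalues are positive, so H is positive definite: a local minimum.

local minimum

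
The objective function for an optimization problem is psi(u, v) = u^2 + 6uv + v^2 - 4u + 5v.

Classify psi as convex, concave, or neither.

psi is quadratic, so its Hessian is the constant matrix H = [[2, 6], [6, 2]].
det(H) = -32, tr(H) = 4.
det(H) < 0, so H is indefinite: neither convex nor concave.

neither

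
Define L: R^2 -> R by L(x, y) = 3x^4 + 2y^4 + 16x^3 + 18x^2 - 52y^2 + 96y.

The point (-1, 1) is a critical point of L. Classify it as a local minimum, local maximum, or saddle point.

The mixed partial ∂²L/∂x∂y is 0, so the Hessian at any point is diag(L_xx, L_yy) = diag(12(3x^2 + 8x + 3), 8(3y^2 - 13)).
At (-1, 1): H = diag(-24, -80).
Both eigenvalues are negative, so H is negative definite: a local maximum.

local maximum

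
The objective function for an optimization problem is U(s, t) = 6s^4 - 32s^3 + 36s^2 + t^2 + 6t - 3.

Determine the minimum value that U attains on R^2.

U(s,t) separates as P(s) + Q(t) − 3, so its minimum is min P + min Q − 3.
P'(s) = 24s(s - 3)(s - 1) vanishes at s ∈ {0, 1, 3}; Q'(t) = 2(t + 3) vanishes at t ∈ {-3}.
Local minima of P (where P''>0): P(0)=0, P(3)=-54. Local minima of Q: Q(-3)=-9.
So the global minimum of U is P(3) + Q(-3) − 3 = -54 − 9 − 3 = -66, attained at (3, -3).

-66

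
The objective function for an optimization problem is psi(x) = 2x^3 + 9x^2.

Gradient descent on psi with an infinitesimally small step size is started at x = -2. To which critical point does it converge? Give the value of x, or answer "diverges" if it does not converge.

psi'(x) = 6x(x + 3), so psi'(-2) = -12.
Gradient descent moves in the -psi' direction, i.e. x is increasing.
The nearest critical point in that direction is x = 0, where psi'' = 18 > 0 (a local minimum). The iterate converges there.

0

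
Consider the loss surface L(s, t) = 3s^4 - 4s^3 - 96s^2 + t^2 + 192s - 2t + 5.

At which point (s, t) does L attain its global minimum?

(-4, 1)

L(s,t) separates as P(s) + Q(t) + 5, so its minimum is min P + min Q + 5.
P'(s) = 12(s - 4)(s - 1)(s + 4) vanishes at s ∈ {-4, 1, 4}; Q'(t) = 2(t - 1) vanishes at t ∈ {1}.
Local minima of P (where P''>0): P(-4)=-1280, P(4)=-256. Local minima of Q: Q(1)=-1.
So the global minimum of L is P(-4) + Q(1) + 5 = -1280 − 1 + 5 = -1276, attained at (-4, 1).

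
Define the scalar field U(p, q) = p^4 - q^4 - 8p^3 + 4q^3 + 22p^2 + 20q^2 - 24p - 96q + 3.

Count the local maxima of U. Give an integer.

U separates as a function of p plus a function of q, so ∇U=0 decouples.
∂U/∂p = 4(p - 3)(p - 2)(p - 1) = 0 at p ∈ {1, 2, 3}; ∂U/∂q = -4(q - 4)(q - 2)(q + 3) = 0 at q ∈ {-3, 2, 4}.
The Hessian is diagonal: diag(U_pp, U_qq). Second derivatives: U_pp(1)=8, U_pp(2)=-4, U_pp(3)=8; U_qq(-3)=-140, U_qq(2)=40, U_qq(4)=-56.
Local maxima occur where both diagonal entries negative: (2, -3), (2, 4). Count: 2.

2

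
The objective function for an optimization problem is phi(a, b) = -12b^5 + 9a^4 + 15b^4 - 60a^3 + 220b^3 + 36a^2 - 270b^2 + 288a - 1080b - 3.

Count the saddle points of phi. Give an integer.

phi separates as a function of a plus a function of b, so ∇phi=0 decouples.
∂phi/∂a = 36(a - 4)(a - 2)(a + 1) = 0 at a ∈ {-1, 2, 4}; ∂phi/∂b = -60(b - 3)(b - 2)(b + 1)(b + 3) = 0 at b ∈ {-3, -1, 2, 3}.
The Hessian is diagonal: diag(phi_aa, phi_bb). Second derivatives: phi_aa(-1)=540, phi_aa(2)=-216, phi_aa(4)=360; phi_bb(-3)=3600, phi_bb(-1)=-1440, phi_bb(2)=900, phi_bb(3)=-1440.
Saddle points occur where the two diagonal entries have opposite signs: (-1, -1), (-1, 3), (2, -3), (2, 2), (4, -1), (4, 3). Count: 6.

6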